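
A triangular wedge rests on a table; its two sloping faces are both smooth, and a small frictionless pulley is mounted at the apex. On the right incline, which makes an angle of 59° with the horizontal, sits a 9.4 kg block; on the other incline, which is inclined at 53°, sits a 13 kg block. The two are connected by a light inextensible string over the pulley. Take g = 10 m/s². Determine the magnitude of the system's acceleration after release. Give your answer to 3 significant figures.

1.04 m/s²

Resolve each weight along its own incline: the 9.4 kg mass has component 9.4 × 10 × sin 59° = 80.574 N down its slope, and the 13 kg mass has 13 × 10 × sin 53° = 103.823 N down its slope.
The 13 kg side's 103.823 N exceeds the other side's 80.574 N, so that mass slides down and the 9.4 kg mass slides up. Taking that direction as positive, Newton's second law for the whole system gives 103.823 − 80.574 = (9.4 + 13) a, so a = 23.249 / 22.4 = 1.0379 m/s².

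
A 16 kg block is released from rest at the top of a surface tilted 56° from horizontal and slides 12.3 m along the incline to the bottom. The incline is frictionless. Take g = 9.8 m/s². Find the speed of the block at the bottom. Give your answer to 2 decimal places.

14.14 m/s

The weight component along the incline is mg sin 56° = 129.993 N and the normal force is N = mg cos 56° = 87.681 N.
With no friction, a = g sin 56° = 8.1246 m/s².
Starting from rest over a distance of 12.3 m, v² = 2aL = 2 × 8.1246 × 12.3 = 199.8652, so v = 14.1374 m/s.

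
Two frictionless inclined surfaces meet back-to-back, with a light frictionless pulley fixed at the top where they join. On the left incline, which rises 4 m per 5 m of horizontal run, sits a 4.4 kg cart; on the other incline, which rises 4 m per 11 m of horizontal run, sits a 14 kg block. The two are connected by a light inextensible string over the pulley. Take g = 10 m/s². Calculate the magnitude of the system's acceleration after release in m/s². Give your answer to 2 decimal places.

Resolve each weight along its own incline: the 4.4 kg mass has component 4.4 × 10 × sin 38.66° = 27.487 N down its slope, and the 14 kg mass has 14 × 10 × sin 19.98° = 47.844 N down its slope.
The 14 kg side's 47.844 N exceeds the other side's 27.487 N, so that mass slides down and the 4.4 kg mass slides up. Taking that direction as positive, Newton's second law for the whole system gives 47.844 − 27.487 = (4.4 + 14) a, so a = 20.357 / 18.4 = 1.1064 m/s².

1.11 m/s²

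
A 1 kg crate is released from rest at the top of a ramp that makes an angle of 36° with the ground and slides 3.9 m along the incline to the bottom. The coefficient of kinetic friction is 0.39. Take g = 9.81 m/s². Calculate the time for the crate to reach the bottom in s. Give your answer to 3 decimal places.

The weight component along the incline is mg sin 36° = 5.766 N and the normal force is N = mg cos 36° = 7.936 N.
Friction up the slope is f = μN = 0.39 × 7.936 = 3.095 N, so the net downslope force is 5.766 − 3.095 = 2.671 N and a = 2.671 / 1 = 2.6710 m/s².
Starting from rest, L = ½at², so t = √(2L/a) = √(2 × 3.9 / 2.6710) = 1.7089 s.

1.709 s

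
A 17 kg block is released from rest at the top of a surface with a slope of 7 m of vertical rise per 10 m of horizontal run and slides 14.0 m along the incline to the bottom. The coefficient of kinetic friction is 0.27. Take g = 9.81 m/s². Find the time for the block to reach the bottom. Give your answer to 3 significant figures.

2.85 s

The weight component along the incline is mg sin 34.99° = 95.636 N and the normal force is N = mg cos 34.99° = 136.623 N.
Friction up the slope is f = μN = 0.27 × 136.623 = 36.888 N, so the net downslope force is 95.636 − 36.888 = 58.748 N and a = 58.748 / 17 = 3.4558 m/s².
Starting from rest, L = ½at², so t = √(2L/a) = √(2 × 14.0 / 3.4558) = 2.8465 s.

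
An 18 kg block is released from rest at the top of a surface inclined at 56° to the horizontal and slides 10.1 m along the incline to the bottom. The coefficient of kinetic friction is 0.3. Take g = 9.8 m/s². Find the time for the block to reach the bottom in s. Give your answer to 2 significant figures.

The weight component along the incline is mg sin 56° = 146.242 N and the normal force is N = mg cos 56° = 98.642 N.
Friction up the slope is f = μN = 0.3 × 98.642 = 29.593 N, so the net downslope force is 146.242 − 29.593 = 116.649 N and a = 116.649 / 18 = 6.4805 m/s².
Starting from rest, L = ½at², so t = √(2L/a) = √(2 × 10.1 / 6.4805) = 1.7655 s.

1.8 s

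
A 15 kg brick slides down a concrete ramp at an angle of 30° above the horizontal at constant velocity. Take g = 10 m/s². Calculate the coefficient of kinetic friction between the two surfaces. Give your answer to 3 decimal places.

0.577

At constant velocity the net force along the incline is zero: mg sin 30° = μ mg cos 30°.
So μ = tan 30° = 0.5000 / 0.8660 = 0.5774.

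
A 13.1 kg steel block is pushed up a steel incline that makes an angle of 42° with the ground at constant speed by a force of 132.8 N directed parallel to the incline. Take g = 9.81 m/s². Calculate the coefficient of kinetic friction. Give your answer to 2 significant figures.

At constant speed ΣF = 0 along the incline. The applied 132.8 N acts up the slope; the weight component mg sin 42° = 85.991 N and kinetic friction μN both act down the slope.
So 132.8 = 85.991 + μ × 95.502, giving μ = (132.8 − 85.991) / 95.502 = 0.4901.

0.49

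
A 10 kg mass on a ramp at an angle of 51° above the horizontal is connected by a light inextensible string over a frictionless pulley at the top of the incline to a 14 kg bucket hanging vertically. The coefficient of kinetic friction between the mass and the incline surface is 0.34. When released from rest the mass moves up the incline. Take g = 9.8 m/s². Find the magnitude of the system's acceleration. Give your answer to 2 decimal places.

For the mass on the incline: the weight component along the slope is m₁g sin 51° = 10 × 9.8 × 0.7771 = 76.156 N and the normal force is N = m₁g cos 51° = 61.673 N.
Kinetic friction opposes the mass's motion up the incline: f = μN = 0.34 × 61.673 = 20.969 N acting down the slope.
Newton's second law for the mass (up-slope positive): T − 76.156 − 20.969 = 10 a. For the hanging bucket (downward positive): 14 × 9.8 − T = 14 a.
Adding the two equations eliminates T: 40.075 = 24 a, so a = 1.6698 m/s².

1.67 m/s²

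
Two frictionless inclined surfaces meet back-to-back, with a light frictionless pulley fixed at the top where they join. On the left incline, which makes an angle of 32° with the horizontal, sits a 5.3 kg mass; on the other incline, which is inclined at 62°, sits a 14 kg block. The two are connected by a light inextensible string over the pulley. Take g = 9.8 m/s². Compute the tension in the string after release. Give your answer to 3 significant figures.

Resolve each weight along its own incline: the 5.3 kg mass has component 5.3 × 9.8 × sin 32° = 27.524 N down its slope, and the 14 kg mass has 14 × 9.8 × sin 62° = 121.140 N down its slope.
The 14 kg side's 121.140 N exceeds the other side's 27.524 N, so that mass slides down and the 5.3 kg mass slides up. Taking that direction as positive, Newton's second law for the whole system gives 121.140 − 27.524 = (5.3 + 14) a, so a = 93.616 / 19.3 = 4.8506 m/s².
For the 5.3 kg mass (up-slope positive): T − 27.524 = 5.3 × 4.8506, so T = 53.232 N.

53.2 N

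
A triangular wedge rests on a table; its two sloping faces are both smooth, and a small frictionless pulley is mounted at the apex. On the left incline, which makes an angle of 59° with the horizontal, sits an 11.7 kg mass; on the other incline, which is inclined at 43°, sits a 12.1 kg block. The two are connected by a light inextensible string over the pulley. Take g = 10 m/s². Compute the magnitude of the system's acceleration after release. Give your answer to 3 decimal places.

Resolve each weight along its own incline: the 11.7 kg mass has component 11.7 × 10 × sin 59° = 100.289 N down its slope, and the 12.1 kg mass has 12.1 × 10 × sin 43° = 82.522 N down its slope.
The 11.7 kg side's 100.289 N exceeds the other side's 82.522 N, so that mass slides down and the 12.1 kg mass slides up. Taking that direction as positive, Newton's second law for the whole system gives 100.289 − 82.522 = (11.7 + 12.1) a, so a = 17.767 / 23.8 = 0.7465 m/s².

0.747 m/s²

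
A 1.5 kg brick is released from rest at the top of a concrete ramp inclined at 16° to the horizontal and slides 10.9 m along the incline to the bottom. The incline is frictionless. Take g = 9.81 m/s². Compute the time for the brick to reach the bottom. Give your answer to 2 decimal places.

2.84 s

The weight component along the incline is mg sin 16° = 4.056 N and the normal force is N = mg cos 16° = 14.145 N.
With no friction, a = g sin 16° = 2.7040 m/s².
Starting from rest, L = ½at², so t = √(2L/a) = √(2 × 10.9 / 2.7040) = 2.8394 s.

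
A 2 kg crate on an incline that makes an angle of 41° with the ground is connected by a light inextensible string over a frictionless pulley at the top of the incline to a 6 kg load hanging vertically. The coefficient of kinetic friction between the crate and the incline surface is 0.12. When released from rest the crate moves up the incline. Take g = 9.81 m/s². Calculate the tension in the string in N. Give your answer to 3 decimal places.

For the crate on the incline: the weight component along the slope is m₁g sin 41° = 2 × 9.81 × 0.6561 = 12.873 N and the normal force is N = m₁g cos 41° = 14.807 N.
Kinetic friction opposes the crate's motion up the incline: f = μN = 0.12 × 14.807 = 1.777 N acting down the slope.
Newton's second law for the crate (up-slope positive): T − 12.873 − 1.777 = 2 a. For the hanging load (downward positive): 6 × 9.81 − T = 6 a.
Adding the two equations eliminates T: 44.210 = 8 a, so a = 5.5263 m/s².
Then from the hanging load's equation, T = 6 × (9.81 − 5.5263) = 25.702 N.

25.702 N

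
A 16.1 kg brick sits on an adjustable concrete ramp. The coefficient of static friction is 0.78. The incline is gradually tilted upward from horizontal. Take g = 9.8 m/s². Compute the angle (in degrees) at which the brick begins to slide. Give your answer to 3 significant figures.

At the threshold of sliding, static friction is at its maximum μ_s N and exactly balances the weight component along the incline: mg sin θ = μ_s mg cos θ.
Hence tan θ = μ_s = 0.78, so θ = arctan(0.78) = 37.9542°.

38.0°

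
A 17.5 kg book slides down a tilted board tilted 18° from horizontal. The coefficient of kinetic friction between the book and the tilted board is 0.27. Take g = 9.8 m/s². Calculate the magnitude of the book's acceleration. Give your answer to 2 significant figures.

0.51 m/s²

Resolving the weight along the incline: the component pulling the book down the slope is mg sin 18° = 17.5 × 9.8 × 0.3090 = 52.993 N, and the normal force is N = mg cos 18° = 17.5 × 9.8 × 0.9511 = 163.114 N.
Kinetic friction acts up the slope with magnitude f = μN = 0.27 × 163.114 = 44.041 N.
Net force along the incline is 52.993 − 44.041 = 8.952 N, so a = 8.952 / 17.5 = 0.5115 m/s².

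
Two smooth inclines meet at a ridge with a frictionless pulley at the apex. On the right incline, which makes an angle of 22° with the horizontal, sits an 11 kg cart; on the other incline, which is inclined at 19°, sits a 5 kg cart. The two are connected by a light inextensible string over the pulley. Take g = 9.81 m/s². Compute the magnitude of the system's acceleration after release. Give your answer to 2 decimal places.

Resolve each weight along its own incline: the 11 kg mass has component 11 × 9.81 × sin 22° = 40.424 N down its slope, and the 5 kg mass has 5 × 9.81 × sin 19° = 15.969 N down its slope.
The 11 kg side's 40.424 N exceeds the other side's 15.969 N, so that mass slides down and the 5 kg mass slides up. Taking that direction as positive, Newton's second law for the whole system gives 40.424 − 15.969 = (11 + 5) a, so a = 24.455 / 16 = 1.5284 m/s².

1.53 m/s²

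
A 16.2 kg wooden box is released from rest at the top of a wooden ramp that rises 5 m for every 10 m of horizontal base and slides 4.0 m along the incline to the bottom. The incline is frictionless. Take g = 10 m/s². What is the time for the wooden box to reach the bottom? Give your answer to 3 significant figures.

1.34 s

The weight component along the incline is mg sin 26.57° = 72.449 N and the normal force is N = mg cos 26.57° = 144.897 N.
With no friction, a = g sin 26.57° = 4.4721 m/s².
Starting from rest, L = ½at², so t = √(2L/a) = √(2 × 4.0 / 4.4721) = 1.3375 s.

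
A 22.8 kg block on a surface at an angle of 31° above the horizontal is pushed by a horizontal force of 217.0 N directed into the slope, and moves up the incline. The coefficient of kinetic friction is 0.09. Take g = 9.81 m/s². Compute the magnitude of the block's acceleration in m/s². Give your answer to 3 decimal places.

The horizontal push has components F cos 31° = 217.0 × 0.8572 = 186.012 N up the incline and F sin 31° = 217.0 × 0.5150 = 111.755 N pressing into the surface.
The normal force is therefore N = mg cos 31° + F sin 31° = 191.728 + 111.755 = 303.483 N, and kinetic friction down the slope is μN = 0.09 × 303.483 = 27.313 N.
Along the incline: F cos 31° − mg sin 31° − μN = ma, so 186.012 − 115.189 − 27.313 = 22.8 a, giving a = 1.9083 m/s².

1.908 m/s²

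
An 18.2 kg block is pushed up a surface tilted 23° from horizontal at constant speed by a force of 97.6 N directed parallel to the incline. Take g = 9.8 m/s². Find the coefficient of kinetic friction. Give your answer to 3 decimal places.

At constant speed ΣF = 0 along the incline. The applied 97.6 N acts up the slope; the weight component mg sin 23° = 69.691 N and kinetic friction μN both act down the slope.
So 97.6 = 69.691 + μ × 164.181, giving μ = (97.6 − 69.691) / 164.181 = 0.1700.

0.170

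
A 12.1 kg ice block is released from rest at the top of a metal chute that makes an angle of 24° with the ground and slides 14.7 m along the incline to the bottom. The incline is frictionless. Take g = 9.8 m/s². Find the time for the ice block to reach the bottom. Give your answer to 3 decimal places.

The weight component along the incline is mg sin 24° = 48.231 N and the normal force is N = mg cos 24° = 108.328 N.
With no friction, a = g sin 24° = 3.9860 m/s².
Starting from rest, L = ½at², so t = √(2L/a) = √(2 × 14.7 / 3.9860) = 2.7158 s.

2.716 s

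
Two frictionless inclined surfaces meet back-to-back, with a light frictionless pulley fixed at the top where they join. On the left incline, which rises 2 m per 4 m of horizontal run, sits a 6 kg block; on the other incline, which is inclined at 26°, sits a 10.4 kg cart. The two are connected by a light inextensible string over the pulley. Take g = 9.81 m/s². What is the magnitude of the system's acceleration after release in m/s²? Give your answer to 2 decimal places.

1.12 m/s²

Resolve each weight along its own incline: the 6 kg mass has component 6 × 9.81 × sin 26.57° = 26.323 N down its slope, and the 10.4 kg mass has 10.4 × 9.81 × sin 26° = 44.724 N down its slope.
The 10.4 kg side's 44.724 N exceeds the other side's 26.323 N, so that mass slides down and the 6 kg mass slides up. Taking that direction as positive, Newton's second law for the whole system gives 44.724 − 26.323 = (6 + 10.4) a, so a = 18.401 / 16.4 = 1.1220 m/s².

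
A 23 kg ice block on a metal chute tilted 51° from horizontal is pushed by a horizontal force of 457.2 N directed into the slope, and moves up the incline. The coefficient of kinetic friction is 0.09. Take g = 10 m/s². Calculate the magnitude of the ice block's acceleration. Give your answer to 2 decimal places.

2.78 m/s²

The horizontal push has components F cos 51° = 457.2 × 0.6293 = 287.716 N up the incline and F sin 51° = 457.2 × 0.7771 = 355.290 N pressing into the surface.
The normal force is therefore N = mg cos 51° + F sin 51° = 144.739 + 355.290 = 500.029 N, and kinetic friction down the slope is μN = 0.09 × 500.029 = 45.003 N.
Along the incline: F cos 51° − mg sin 51° − μN = ma, so 287.716 − 178.733 − 45.003 = 23 a, giving a = 2.7817 m/s².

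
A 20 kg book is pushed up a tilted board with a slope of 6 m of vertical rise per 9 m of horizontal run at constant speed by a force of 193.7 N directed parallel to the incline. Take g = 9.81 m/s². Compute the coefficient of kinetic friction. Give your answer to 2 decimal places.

0.52

At constant speed ΣF = 0 along the incline. The applied 193.7 N acts up the slope; the weight component mg sin 33.69° = 108.832 N and kinetic friction μN both act down the slope.
So 193.7 = 108.832 + μ × 163.248, giving μ = (193.7 − 108.832) / 163.248 = 0.5199.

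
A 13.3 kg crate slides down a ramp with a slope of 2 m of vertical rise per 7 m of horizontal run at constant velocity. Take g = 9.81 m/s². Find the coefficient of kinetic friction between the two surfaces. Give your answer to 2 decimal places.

0.29

At constant velocity the net force along the incline is zero: mg sin 15.95° = μ mg cos 15.95°.
So μ = tan 15.95° = 0.2747 / 0.9615 = 0.2857.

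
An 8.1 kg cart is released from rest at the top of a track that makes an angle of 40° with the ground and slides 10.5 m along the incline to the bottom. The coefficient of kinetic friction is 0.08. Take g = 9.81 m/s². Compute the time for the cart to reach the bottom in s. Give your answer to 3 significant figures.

1.92 s

The weight component along the incline is mg sin 40° = 51.077 N and the normal force is N = mg cos 40° = 60.871 N.
Friction up the slope is f = μN = 0.08 × 60.871 = 4.870 N, so the net downslope force is 51.077 − 4.870 = 46.207 N and a = 46.207 / 8.1 = 5.7046 m/s².
Starting from rest, L = ½at², so t = √(2L/a) = √(2 × 10.5 / 5.7046) = 1.9187 s.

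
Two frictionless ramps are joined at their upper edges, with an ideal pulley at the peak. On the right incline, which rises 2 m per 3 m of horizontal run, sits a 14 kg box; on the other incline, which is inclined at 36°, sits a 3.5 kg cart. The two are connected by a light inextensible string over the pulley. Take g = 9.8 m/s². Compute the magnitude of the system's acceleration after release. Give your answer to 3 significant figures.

3.20 m/s²

Resolve each weight along its own incline: the 14 kg mass has component 14 × 9.8 × sin 33.69° = 76.105 N down its slope, and the 3.5 kg mass has 3.5 × 9.8 × sin 36° = 20.161 N down its slope.
The 14 kg side's 76.105 N exceeds the other side's 20.161 N, so that mass slides down and the 3.5 kg mass slides up. Taking that direction as positive, Newton's second law for the whole system gives 76.105 − 20.161 = (14 + 3.5) a, so a = 55.944 / 17.5 = 3.1968 m/s².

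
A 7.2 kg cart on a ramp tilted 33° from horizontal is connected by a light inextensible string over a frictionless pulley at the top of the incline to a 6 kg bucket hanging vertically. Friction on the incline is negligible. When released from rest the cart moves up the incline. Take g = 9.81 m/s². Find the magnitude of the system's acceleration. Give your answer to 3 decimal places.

1.545 m/s²

For the cart on the incline: the weight component along the slope is m₁g sin 33° = 7.2 × 9.81 × 0.5446 = 38.466 N and the normal force is N = m₁g cos 33° = 59.237 N.
Newton's second law for the cart (up-slope positive): T − 38.466 = 7.2 a. For the hanging bucket (downward positive): 6 × 9.81 − T = 6 a.
Adding the two equations eliminates T: 20.394 = 13.2 a, so a = 1.5450 m/s².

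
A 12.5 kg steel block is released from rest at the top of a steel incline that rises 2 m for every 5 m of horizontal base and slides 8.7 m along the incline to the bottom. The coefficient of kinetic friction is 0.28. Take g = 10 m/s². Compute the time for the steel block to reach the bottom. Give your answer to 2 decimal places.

3.95 s

The weight component along the incline is mg sin 21.80° = 46.424 N and the normal force is N = mg cos 21.80° = 116.060 N.
Friction up the slope is f = μN = 0.28 × 116.060 = 32.497 N, so the net downslope force is 46.424 − 32.497 = 13.927 N and a = 13.927 / 12.5 = 1.1142 m/s².
Starting from rest, L = ½at², so t = √(2L/a) = √(2 × 8.7 / 1.1142) = 3.9518 s.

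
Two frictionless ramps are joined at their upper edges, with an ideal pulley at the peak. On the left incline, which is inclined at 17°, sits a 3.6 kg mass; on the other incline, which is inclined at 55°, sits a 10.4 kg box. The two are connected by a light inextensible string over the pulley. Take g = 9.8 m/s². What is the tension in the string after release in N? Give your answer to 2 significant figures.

Resolve each weight along its own incline: the 3.6 kg mass has component 3.6 × 9.8 × sin 17° = 10.315 N down its slope, and the 10.4 kg mass has 10.4 × 9.8 × sin 55° = 83.488 N down its slope.
The 10.4 kg side's 83.488 N exceeds the other side's 10.315 N, so that mass slides down and the 3.6 kg mass slides up. Taking that direction as positive, Newton's second law for the whole system gives 83.488 − 10.315 = (3.6 + 10.4) a, so a = 73.173 / 14 = 5.2266 m/s².
For the 3.6 kg mass (up-slope positive): T − 10.315 = 3.6 × 5.2266, so T = 29.131 N.

29 N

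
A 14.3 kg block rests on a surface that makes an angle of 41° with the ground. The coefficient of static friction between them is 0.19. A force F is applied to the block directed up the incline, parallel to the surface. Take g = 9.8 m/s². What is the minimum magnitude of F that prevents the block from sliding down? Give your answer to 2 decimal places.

The normal force is N = mg cos 41° = 105.765 N. With F at its minimum the block is on the verge of sliding down, so static friction is at its maximum μ_s N = 0.19 × 105.765 = 20.095 N and acts up the slope.
Equilibrium along the incline: F + μ_s N = mg sin 41°, so F = 91.940 − 20.095 = 71.845 N.

71.84 N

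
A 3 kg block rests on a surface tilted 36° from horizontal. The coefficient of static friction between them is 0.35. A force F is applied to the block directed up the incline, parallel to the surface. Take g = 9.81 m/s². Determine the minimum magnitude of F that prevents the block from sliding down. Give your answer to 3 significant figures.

The normal force is N = mg cos 36° = 23.809 N. With F at its minimum the block is on the verge of sliding down, so static friction is at its maximum μ_s N = 0.35 × 23.809 = 8.333 N and acts up the slope.
Equilibrium along the incline: F + μ_s N = mg sin 36°, so F = 17.299 − 8.333 = 8.966 N.

8.97 N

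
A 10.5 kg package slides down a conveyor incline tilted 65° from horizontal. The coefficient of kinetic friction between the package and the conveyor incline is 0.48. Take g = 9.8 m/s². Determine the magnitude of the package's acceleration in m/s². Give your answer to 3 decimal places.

6.894 m/s²

Resolving the weight along the incline: the component pulling the package down the slope is mg sin 65° = 10.5 × 9.8 × 0.9063 = 93.258 N, and the normal force is N = mg cos 65° = 10.5 × 9.8 × 0.4226 = 43.486 N.
Kinetic friction acts up the slope with magnitude f = μN = 0.48 × 43.486 = 20.873 N.
Net force along the incline is 93.258 − 20.873 = 72.385 N, so a = 72.385 / 10.5 = 6.8938 m/s².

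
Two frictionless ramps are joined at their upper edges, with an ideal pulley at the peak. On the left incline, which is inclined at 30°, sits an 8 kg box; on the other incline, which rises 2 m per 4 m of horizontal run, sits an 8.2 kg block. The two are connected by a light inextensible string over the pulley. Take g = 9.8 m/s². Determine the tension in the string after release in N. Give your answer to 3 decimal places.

37.589 N

Resolve each weight along its own incline: the 8 kg mass has component 8 × 9.8 × sin 30° = 39.200 N down its slope, and the 8.2 kg mass has 8.2 × 9.8 × sin 26.57° = 35.938 N down its slope.
The 8 kg side's 39.200 N exceeds the other side's 35.938 N, so that mass slides down and the 8.2 kg mass slides up. Taking that direction as positive, Newton's second law for the whole system gives 39.200 − 35.938 = (8 + 8.2) a, so a = 3.262 / 16.2 = 0.2014 m/s².
For the 8.2 kg mass (up-slope positive): T − 35.938 = 8.2 × 0.2014, so T = 37.589 N.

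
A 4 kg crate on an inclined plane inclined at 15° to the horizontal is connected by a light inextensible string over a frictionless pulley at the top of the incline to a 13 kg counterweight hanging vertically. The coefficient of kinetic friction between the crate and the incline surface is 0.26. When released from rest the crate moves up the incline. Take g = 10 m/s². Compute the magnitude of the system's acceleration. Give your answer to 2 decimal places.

For the crate on the incline: the weight component along the slope is m₁g sin 15° = 4 × 10 × 0.2588 = 10.352 N and the normal force is N = m₁g cos 15° = 38.637 N.
Kinetic friction opposes the crate's motion up the incline: f = μN = 0.26 × 38.637 = 10.046 N acting down the slope.
Newton's second law for the crate (up-slope positive): T − 10.352 − 10.046 = 4 a. For the hanging counterweight (downward positive): 13 × 10 − T = 13 a.
Adding the two equations eliminates T: 109.602 = 17 a, so a = 6.4472 m/s².

6.45 m/s²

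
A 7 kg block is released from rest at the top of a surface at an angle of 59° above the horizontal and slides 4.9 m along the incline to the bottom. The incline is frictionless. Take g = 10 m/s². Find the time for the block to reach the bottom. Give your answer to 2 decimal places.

1.07 s

The weight component along the incline is mg sin 59° = 60.002 N and the normal force is N = mg cos 59° = 36.053 N.
With no friction, a = g sin 59° = 8.5717 m/s².
Starting from rest, L = ½at², so t = √(2L/a) = √(2 × 4.9 / 8.5717) = 1.0693 s.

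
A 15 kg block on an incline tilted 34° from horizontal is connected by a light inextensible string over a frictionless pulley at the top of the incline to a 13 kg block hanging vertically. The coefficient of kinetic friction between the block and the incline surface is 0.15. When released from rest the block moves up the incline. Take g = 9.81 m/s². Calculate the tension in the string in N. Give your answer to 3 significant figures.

115 N

For the block on the incline: the weight component along the slope is m₁g sin 34° = 15 × 9.81 × 0.5592 = 82.286 N and the normal force is N = m₁g cos 34° = 121.993 N.
Kinetic friction opposes the block's motion up the incline: f = μN = 0.15 × 121.993 = 18.299 N acting down the slope.
Newton's second law for the block (up-slope positive): T − 82.286 − 18.299 = 15 a. For the hanging block (downward positive): 13 × 9.81 − T = 13 a.
Adding the two equations eliminates T: 26.945 = 28 a, so a = 0.9623 m/s².
Then from the hanging block's equation, T = 13 × (9.81 − 0.9623) = 115.020 N.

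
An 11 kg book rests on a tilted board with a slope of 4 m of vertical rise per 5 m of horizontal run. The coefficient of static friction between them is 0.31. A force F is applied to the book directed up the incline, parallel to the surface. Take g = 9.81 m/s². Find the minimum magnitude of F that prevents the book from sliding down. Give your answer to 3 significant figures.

41.3 N

The normal force is N = mg cos 38.66° = 84.264 N. With F at its minimum the book is on the verge of sliding down, so static friction is at its maximum μ_s N = 0.31 × 84.264 = 26.122 N and acts up the slope.
Equilibrium along the incline: F + μ_s N = mg sin 38.66°, so F = 67.411 − 26.122 = 41.289 N.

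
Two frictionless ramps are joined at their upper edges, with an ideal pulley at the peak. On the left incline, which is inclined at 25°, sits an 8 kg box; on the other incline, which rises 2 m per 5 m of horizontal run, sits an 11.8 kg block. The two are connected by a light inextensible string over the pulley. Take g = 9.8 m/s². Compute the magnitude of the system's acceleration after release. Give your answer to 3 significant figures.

0.496 m/s²

Resolve each weight along its own incline: the 8 kg mass has component 8 × 9.8 × sin 25° = 33.133 N down its slope, and the 11.8 kg mass has 11.8 × 9.8 × sin 21.80° = 42.948 N down its slope.
The 11.8 kg side's 42.948 N exceeds the other side's 33.133 N, so that mass slides down and the 8 kg mass slides up. Taking that direction as positive, Newton's second law for the whole system gives 42.948 − 33.133 = (8 + 11.8) a, so a = 9.815 / 19.8 = 0.4957 m/s².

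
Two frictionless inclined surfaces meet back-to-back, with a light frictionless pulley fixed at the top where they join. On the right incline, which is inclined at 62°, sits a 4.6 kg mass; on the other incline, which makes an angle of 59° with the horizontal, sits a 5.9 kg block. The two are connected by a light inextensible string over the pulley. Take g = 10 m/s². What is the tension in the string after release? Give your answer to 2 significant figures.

45 N

Resolve each weight along its own incline: the 4.6 kg mass has component 4.6 × 10 × sin 62° = 40.616 N down its slope, and the 5.9 kg mass has 5.9 × 10 × sin 59° = 50.573 N down its slope.
The 5.9 kg side's 50.573 N exceeds the other side's 40.616 N, so that mass slides down and the 4.6 kg mass slides up. Taking that direction as positive, Newton's second law for the whole system gives 50.573 − 40.616 = (4.6 + 5.9) a, so a = 9.957 / 10.5 = 0.9483 m/s².
For the 4.6 kg mass (up-slope positive): T − 40.616 = 4.6 × 0.9483, so T = 44.978 N.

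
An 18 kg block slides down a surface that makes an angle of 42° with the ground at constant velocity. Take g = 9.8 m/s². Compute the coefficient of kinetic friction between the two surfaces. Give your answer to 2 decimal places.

At constant velocity the net force along the incline is zero: mg sin 42° = μ mg cos 42°.
So μ = tan 42° = 0.6691 / 0.7431 = 0.9004.

0.90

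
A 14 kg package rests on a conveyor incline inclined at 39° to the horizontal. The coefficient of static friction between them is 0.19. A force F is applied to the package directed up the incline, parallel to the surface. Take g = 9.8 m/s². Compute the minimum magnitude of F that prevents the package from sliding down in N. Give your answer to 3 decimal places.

66.084 N

The normal force is N = mg cos 39° = 106.624 N. With F at its minimum the package is on the verge of sliding down, so static friction is at its maximum μ_s N = 0.19 × 106.624 = 20.259 N and acts up the slope.
Equilibrium along the incline: F + μ_s N = mg sin 39°, so F = 86.343 − 20.259 = 66.084 N.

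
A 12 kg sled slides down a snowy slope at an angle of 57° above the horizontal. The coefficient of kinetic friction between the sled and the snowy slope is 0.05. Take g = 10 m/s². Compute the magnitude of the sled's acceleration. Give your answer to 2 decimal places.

Resolving the weight along the incline: the component pulling the sled down the slope is mg sin 57° = 12 × 10 × 0.8387 = 100.644 N, and the normal force is N = mg cos 57° = 12 × 10 × 0.5446 = 65.352 N.
Kinetic friction acts up the slope with magnitude f = μN = 0.05 × 65.352 = 3.268 N.
Net force along the incline is 100.644 − 3.268 = 97.376 N, so a = 97.376 / 12 = 8.1147 m/s².

8.11 m/s²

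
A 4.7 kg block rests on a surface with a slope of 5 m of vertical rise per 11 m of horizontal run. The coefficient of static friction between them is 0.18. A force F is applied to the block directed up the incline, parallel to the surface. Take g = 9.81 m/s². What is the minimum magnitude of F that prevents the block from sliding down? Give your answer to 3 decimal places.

11.524 N

The normal force is N = mg cos 24.44° = 41.974 N. With F at its minimum the block is on the verge of sliding down, so static friction is at its maximum μ_s N = 0.18 × 41.974 = 7.555 N and acts up the slope.
Equilibrium along the incline: F + μ_s N = mg sin 24.44°, so F = 19.079 − 7.555 = 11.524 N.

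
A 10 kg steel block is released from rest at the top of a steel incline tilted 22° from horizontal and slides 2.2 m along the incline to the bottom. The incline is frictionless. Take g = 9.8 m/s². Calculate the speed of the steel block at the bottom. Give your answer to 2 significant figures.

4.0 m/s

The weight component along the incline is mg sin 22° = 36.711 N and the normal force is N = mg cos 22° = 90.864 N.
With no friction, a = g sin 22° = 3.6711 m/s².
Starting from rest over a distance of 2.2 m, v² = 2aL = 2 × 3.6711 × 2.2 = 16.1528, so v = 4.0191 m/s.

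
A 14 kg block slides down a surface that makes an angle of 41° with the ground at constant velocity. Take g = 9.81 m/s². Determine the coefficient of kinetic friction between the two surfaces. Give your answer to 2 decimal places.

At constant velocity the net force along the incline is zero: mg sin 41° = μ mg cos 41°.
So μ = tan 41° = 0.6561 / 0.7547 = 0.8694.

0.87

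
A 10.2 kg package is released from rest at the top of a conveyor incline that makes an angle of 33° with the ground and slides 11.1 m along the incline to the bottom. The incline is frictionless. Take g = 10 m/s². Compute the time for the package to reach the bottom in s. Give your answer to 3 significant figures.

2.02 s

The weight component along the incline is mg sin 33° = 55.553 N and the normal force is N = mg cos 33° = 85.544 N.
With no friction, a = g sin 33° = 5.4464 m/s².
Starting from rest, L = ½at², so t = √(2L/a) = √(2 × 11.1 / 5.4464) = 2.0189 s.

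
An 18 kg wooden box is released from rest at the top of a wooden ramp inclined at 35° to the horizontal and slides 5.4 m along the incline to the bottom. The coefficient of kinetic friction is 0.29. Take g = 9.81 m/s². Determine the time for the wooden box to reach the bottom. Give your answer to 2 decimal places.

1.81 s

The weight component along the incline is mg sin 35° = 101.282 N and the normal force is N = mg cos 35° = 144.646 N.
Friction up the slope is f = μN = 0.29 × 144.646 = 41.947 N, so the net downslope force is 101.282 − 41.947 = 59.335 N and a = 59.335 / 18 = 3.2964 m/s².
Starting from rest, L = ½at², so t = √(2L/a) = √(2 × 5.4 / 3.2964) = 1.8101 s.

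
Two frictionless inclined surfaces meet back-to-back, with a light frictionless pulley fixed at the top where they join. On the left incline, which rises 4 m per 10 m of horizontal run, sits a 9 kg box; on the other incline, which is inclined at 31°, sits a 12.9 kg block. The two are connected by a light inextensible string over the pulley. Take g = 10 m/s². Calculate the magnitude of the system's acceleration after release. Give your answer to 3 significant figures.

1.51 m/s²

Resolve each weight along its own incline: the 9 kg mass has component 9 × 10 × sin 21.80° = 33.425 N down its slope, and the 12.9 kg mass has 12.9 × 10 × sin 31° = 66.440 N down its slope.
The 12.9 kg side's 66.440 N exceeds the other side's 33.425 N, so that mass slides down and the 9 kg mass slides up. Taking that direction as positive, Newton's second law for the whole system gives 66.440 − 33.425 = (9 + 12.9) a, so a = 33.015 / 21.9 = 1.5075 m/s².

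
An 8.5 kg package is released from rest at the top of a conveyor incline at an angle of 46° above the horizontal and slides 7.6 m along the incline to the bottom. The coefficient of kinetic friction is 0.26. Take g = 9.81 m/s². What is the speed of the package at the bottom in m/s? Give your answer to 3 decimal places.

8.963 m/s

The weight component along the incline is mg sin 46° = 59.982 N and the normal force is N = mg cos 46° = 57.924 N.
Friction up the slope is f = μN = 0.26 × 57.924 = 15.060 N, so the net downslope force is 59.982 − 15.060 = 44.922 N and a = 44.922 / 8.5 = 5.2849 m/s².
Starting from rest over a distance of 7.6 m, v² = 2aL = 2 × 5.2849 × 7.6 = 80.3305, so v = 8.9627 m/s.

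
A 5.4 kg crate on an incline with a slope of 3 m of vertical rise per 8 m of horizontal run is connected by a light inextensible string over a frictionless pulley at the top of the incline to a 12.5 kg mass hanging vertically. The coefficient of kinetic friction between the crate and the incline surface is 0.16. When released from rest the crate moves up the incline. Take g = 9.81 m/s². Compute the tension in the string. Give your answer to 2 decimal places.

For the crate on the incline: the weight component along the slope is m₁g sin 20.56° = 5.4 × 9.81 × 0.3511 = 18.599 N and the normal force is N = m₁g cos 20.56° = 49.601 N.
Kinetic friction opposes the crate's motion up the incline: f = μN = 0.16 × 49.601 = 7.936 N acting down the slope.
Newton's second law for the crate (up-slope positive): T − 18.599 − 7.936 = 5.4 a. For the hanging mass (downward positive): 12.5 × 9.81 − T = 12.5 a.
Adding the two equations eliminates T: 96.090 = 17.9 a, so a = 5.3682 m/s².
Then from the hanging mass's equation, T = 12.5 × (9.81 − 5.3682) = 55.523 N.

55.52 N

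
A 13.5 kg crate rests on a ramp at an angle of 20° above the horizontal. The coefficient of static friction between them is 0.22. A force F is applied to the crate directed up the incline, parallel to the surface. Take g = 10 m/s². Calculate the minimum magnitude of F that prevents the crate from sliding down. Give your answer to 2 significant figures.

18 N

The normal force is N = mg cos 20° = 126.859 N. With F at its minimum the crate is on the verge of sliding down, so static friction is at its maximum μ_s N = 0.22 × 126.859 = 27.909 N and acts up the slope.
Equilibrium along the incline: F + μ_s N = mg sin 20°, so F = 46.173 − 27.909 = 18.264 N.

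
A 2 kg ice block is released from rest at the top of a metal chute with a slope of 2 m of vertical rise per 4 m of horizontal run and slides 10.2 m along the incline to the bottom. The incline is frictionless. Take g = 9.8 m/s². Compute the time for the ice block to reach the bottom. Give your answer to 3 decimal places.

The weight component along the incline is mg sin 26.57° = 8.765 N and the normal force is N = mg cos 26.57° = 17.531 N.
With no friction, a = g sin 26.57° = 4.3827 m/s².
Starting from rest, L = ½at², so t = √(2L/a) = √(2 × 10.2 / 4.3827) = 2.1575 s.

2.157 s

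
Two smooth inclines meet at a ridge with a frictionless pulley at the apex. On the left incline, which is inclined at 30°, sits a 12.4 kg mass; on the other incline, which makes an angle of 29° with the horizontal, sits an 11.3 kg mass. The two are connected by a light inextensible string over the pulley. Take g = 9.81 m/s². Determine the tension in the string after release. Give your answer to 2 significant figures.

Resolve each weight along its own incline: the 12.4 kg mass has component 12.4 × 9.81 × sin 30° = 60.822 N down its slope, and the 11.3 kg mass has 11.3 × 9.81 × sin 29° = 53.743 N down its slope.
The 12.4 kg side's 60.822 N exceeds the other side's 53.743 N, so that mass slides down and the 11.3 kg mass slides up. Taking that direction as positive, Newton's second law for the whole system gives 60.822 − 53.743 = (12.4 + 11.3) a, so a = 7.079 / 23.7 = 0.2987 m/s².
For the 11.3 kg mass (up-slope positive): T − 53.743 = 11.3 × 0.2987, so T = 57.118 N.

57 N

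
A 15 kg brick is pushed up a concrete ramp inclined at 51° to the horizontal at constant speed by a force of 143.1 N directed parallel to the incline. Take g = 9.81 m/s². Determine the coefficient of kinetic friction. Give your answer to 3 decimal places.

At constant speed ΣF = 0 along the incline. The applied 143.1 N acts up the slope; the weight component mg sin 51° = 114.357 N and kinetic friction μN both act down the slope.
So 143.1 = 114.357 + μ × 92.604, giving μ = (143.1 − 114.357) / 92.604 = 0.3104.

0.310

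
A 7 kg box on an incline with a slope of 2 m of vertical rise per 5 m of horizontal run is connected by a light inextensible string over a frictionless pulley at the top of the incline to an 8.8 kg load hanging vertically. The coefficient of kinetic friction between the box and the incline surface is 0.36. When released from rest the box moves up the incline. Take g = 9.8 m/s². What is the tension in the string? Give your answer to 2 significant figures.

For the box on the incline: the weight component along the slope is m₁g sin 21.80° = 7 × 9.8 × 0.3714 = 25.478 N and the normal force is N = m₁g cos 21.80° = 63.694 N.
Kinetic friction opposes the box's motion up the incline: f = μN = 0.36 × 63.694 = 22.930 N acting down the slope.
Newton's second law for the box (up-slope positive): T − 25.478 − 22.930 = 7 a. For the hanging load (downward positive): 8.8 × 9.8 − T = 8.8 a.
Adding the two equations eliminates T: 37.832 = 15.8 a, so a = 2.3944 m/s².
Then from the hanging load's equation, T = 8.8 × (9.8 − 2.3944) = 65.169 N.

65 N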